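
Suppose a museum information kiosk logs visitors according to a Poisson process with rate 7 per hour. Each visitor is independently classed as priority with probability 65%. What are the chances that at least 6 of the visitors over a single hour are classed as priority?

Thinning: the visitors that are classed as priority themselves form a Poisson process with rate 0.65 × 7 = 4.55 per hour.
So μ = 4.55.
P(N ≥ 6) = 1 − P(N ≤ 5) ≈ 0.3056.

0.3056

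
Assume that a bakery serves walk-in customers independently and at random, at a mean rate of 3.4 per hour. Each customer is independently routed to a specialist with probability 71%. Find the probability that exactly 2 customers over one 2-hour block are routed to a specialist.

Thinning: the customers that are routed to a specialist themselves form a Poisson process with rate 0.71 × 3.4 = 2.414 per hour.
Over the interval, μ = 2.414 × 2 = 4.828 (a 2-hour block = 2 hours).
P(N = 2) = e^(−4.828) · 4.828^2/2! ≈ 0.0933.

0.0933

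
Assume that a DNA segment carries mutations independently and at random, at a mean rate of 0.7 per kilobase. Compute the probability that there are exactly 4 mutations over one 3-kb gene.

0.0992

Over the interval, μ = 0.7 × 3 = 2.1 (a 3-kb gene = 3 kilobases).
P(N = 4) = e^(−μ) μ^4/4! = e^(−2.1) · 2.1^4/24 ≈ 0.0992.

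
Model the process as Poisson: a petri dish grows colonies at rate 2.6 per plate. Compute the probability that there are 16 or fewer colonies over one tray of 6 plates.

Over the interval, μ = 2.6 × 6 = 15.6 (a tray of 6 plates = 6 plates).
P(N ≤ 16) = Σ_{j=0}^{16} e^(−μ) μ^j/j! ≈ 0.6056.

0.6056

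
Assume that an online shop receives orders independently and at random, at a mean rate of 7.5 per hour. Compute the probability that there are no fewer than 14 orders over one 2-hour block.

Over the interval, μ = 7.5 × 2 = 15 (a 2-hour block = 2 hours).
P(N ≥ 14) = 1 − P(N ≤ 13) = 1 − Σ_{j=0}^{13} e^(−μ) μ^j/j! ≈ 0.6368.

0.6368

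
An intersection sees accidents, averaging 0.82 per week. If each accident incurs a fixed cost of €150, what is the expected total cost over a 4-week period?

€492

E[N] = 0.82 × 4 = 3.28 (a 4-week period = 4 weeks); E[cost] = 3.28 × €150 = €492.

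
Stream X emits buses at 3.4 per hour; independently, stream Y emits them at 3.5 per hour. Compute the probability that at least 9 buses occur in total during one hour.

Independent Poisson processes superpose: combined rate λ = 3.4 + 3.5 = 6.9 per hour.
So μ = 6.9.
P(N ≥ 9) = 1 − P(N ≤ 8) ≈ 0.2580.

0.2580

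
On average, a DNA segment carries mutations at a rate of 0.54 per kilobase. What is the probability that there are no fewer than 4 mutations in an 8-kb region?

Over the interval, μ = 0.54 × 8 = 4.32 (an 8-kb region = 8 kilobases).
P(N ≥ 4) = 1 − P(N ≤ 3) = 1 − Σ_{j=0}^{3} e^(−μ) μ^j/j! ≈ 0.6264.

0.6264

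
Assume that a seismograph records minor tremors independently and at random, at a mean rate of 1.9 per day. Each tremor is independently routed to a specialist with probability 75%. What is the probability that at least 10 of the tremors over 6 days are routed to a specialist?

0.3535

Thinning: the tremors that are routed to a specialist themselves form a Poisson process with rate 0.75 × 1.9 = 1.425 per day.
Over the interval, μ = 1.425 × 6 = 8.55 (6 days).
P(N ≥ 10) = 1 − P(N ≤ 9) ≈ 0.3535.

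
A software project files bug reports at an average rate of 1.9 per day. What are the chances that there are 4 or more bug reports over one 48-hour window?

0.5265

Over the interval, μ = 1.9 × 2 = 3.8 (a 48-hour window = 2 days).
P(N ≥ 4) = 1 − P(N ≤ 3) = 1 − Σ_{j=0}^{3} e^(−μ) μ^j/j! ≈ 0.5265.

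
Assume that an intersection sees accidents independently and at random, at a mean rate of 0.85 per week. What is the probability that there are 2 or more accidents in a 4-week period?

0.8532

Over the interval, μ = 0.85 × 4 = 3.4 (a 4-week period = 4 weeks).
P(N ≥ 2) = 1 − P(N ≤ 1) = 1 − Σ_{j=0}^{1} e^(−μ) μ^j/j! ≈ 0.8532.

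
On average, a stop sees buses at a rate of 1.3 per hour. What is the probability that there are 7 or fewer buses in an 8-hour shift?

Over the interval, μ = 1.3 × 8 = 10.4 (an 8-hour shift = 8 hours).
P(N ≤ 7) = Σ_{j=0}^{7} e^(−μ) μ^j/j! ≈ 0.1863.

0.1863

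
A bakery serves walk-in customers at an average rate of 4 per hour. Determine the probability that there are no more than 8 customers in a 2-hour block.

0.5925

Over the interval, μ = 4 × 2 = 8 (a 2-hour block = 2 hours).
P(N ≤ 8) = Σ_{j=0}^{8} e^(−μ) μ^j/j! ≈ 0.5925.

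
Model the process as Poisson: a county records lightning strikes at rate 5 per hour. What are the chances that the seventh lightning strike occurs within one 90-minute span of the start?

0.6218

Over the interval, μ = 5 × 1.5 = 7.5 (a 90-minute span = 1.5 hours).
The seventh arrival falls in the interval iff at least 7 events occur there: P(S_7 ≤ t) = P(N ≥ 7) = 1 − P(N ≤ 6) ≈ 0.6218.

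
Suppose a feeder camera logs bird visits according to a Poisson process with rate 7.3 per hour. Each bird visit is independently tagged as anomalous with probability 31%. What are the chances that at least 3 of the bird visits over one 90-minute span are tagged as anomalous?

Thinning: the bird visits that are tagged as anomalous themselves form a Poisson process with rate 0.31 × 7.3 = 2.263 per hour.
Over the interval, μ = 2.263 × 1.5 = 3.3945 (a 90-minute span = 1.5 hours).
P(N ≥ 3) = 1 − P(N ≤ 2) ≈ 0.6592.

0.6592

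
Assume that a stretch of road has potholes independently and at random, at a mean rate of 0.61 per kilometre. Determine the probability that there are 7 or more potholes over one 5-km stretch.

Over the interval, μ = 0.61 × 5 = 3.05 (a 5-km stretch = 5 kilometres).
P(N ≥ 7) = 1 − P(N ≤ 6) = 1 − Σ_{j=0}^{6} e^(−μ) μ^j/j! ≈ 0.0361.

0.0361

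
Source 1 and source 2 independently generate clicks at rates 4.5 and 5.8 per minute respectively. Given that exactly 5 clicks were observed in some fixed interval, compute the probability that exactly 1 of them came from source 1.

0.2196

Given the total, each event is independently from source 1 with probability p = λ_1/(λ_1+λ_2) = 4.5/10.3 ≈ 0.4369.
So K ~ Binomial(5, 4.5/10.3): P(K = 1) = C(5,1) · (4.5/10.3)^1 · (5.8/10.3)^4 ≈ 0.2196.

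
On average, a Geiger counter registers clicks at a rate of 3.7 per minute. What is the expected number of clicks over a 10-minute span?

37

E[N] = λt = 3.7 × 10 = 37 (a 10-minute span = 10 minutes).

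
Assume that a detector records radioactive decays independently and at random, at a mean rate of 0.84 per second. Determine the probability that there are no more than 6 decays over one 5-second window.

0.8675

Over the interval, μ = 0.84 × 5 = 4.2 (a 5-second window = 5 seconds).
P(N ≤ 6) = Σ_{j=0}^{6} e^(−μ) μ^j/j! ≈ 0.8675.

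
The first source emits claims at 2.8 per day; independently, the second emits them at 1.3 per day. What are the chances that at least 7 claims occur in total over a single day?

0.1214

Independent Poisson processes superpose: combined rate λ = 2.8 + 1.3 = 4.1 per day.
So μ = 4.1.
P(N ≥ 7) = 1 − P(N ≤ 6) ≈ 0.1214.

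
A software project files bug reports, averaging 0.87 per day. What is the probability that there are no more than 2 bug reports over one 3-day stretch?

Over the interval, μ = 0.87 × 3 = 2.61 (a 3-day stretch = 3 days).
P(N ≤ 2) = Σ_{j=0}^{2} e^(−μ) μ^j/j! ≈ 0.5159.

0.5159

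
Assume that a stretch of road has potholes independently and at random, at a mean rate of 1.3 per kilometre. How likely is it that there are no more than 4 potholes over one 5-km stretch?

Over the interval, μ = 1.3 × 5 = 6.5 (a 5-km stretch = 5 kilometres).
P(N ≤ 4) = Σ_{j=0}^{4} e^(−μ) μ^j/j! ≈ 0.2237.

0.2237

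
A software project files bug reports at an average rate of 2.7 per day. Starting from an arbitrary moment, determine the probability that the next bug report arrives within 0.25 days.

0.4908

Inter-arrival times are exponential with rate λ = 2.7 per day.
P(T ≤ 0.25) = 1 − e^(−λt) = 1 − e^(−2.7 × 0.25) = 1 − e^(−0.675) ≈ 0.4908.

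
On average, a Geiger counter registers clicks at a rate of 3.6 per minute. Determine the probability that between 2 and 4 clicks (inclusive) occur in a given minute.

0.5807

With mean μ = 3.6 per minute,
P(2 ≤ N ≤ 4) = Σ_{j=2}^{4} e^(−3.6) · 3.6^j/j! ≈ 0.5807.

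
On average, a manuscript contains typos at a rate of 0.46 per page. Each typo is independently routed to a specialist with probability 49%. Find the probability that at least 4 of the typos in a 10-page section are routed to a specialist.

0.1914

Thinning: the typos that are routed to a specialist themselves form a Poisson process with rate 0.49 × 0.46 = 0.2254 per page.
Over the interval, μ = 0.2254 × 10 = 2.254 (a 10-page section = 10 pages).
P(N ≥ 4) = 1 − P(N ≤ 3) ≈ 0.1914.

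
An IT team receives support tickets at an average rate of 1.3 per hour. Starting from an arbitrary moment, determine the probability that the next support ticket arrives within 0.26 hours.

Inter-arrival times are exponential with rate λ = 1.3 per hour.
P(T ≤ 0.26) = 1 − e^(−λt) = 1 − e^(−1.3 × 0.26) = 1 − e^(−0.338) ≈ 0.2868.

0.2868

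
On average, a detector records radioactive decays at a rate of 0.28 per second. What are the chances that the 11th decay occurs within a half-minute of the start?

Over the interval, μ = 0.28 × 30 = 8.4 (a half-minute = 30 seconds).
The 11th arrival falls in the interval iff at least 11 events occur there: P(S_11 ≤ t) = P(N ≥ 11) = 1 − P(N ≤ 10) ≈ 0.2257.

0.2257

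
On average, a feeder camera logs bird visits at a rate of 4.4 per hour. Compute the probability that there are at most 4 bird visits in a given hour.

With mean μ = 4.4 per hour,
P(N ≤ 4) = Σ_{j=0}^{4} e^(−μ) μ^j/j! ≈ 0.5512.

0.5512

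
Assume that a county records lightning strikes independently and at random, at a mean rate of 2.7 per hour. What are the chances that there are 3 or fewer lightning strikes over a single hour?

With mean μ = 2.7 per hour,
P(N ≤ 3) = Σ_{j=0}^{3} e^(−μ) μ^j/j! ≈ 0.7141.

0.7141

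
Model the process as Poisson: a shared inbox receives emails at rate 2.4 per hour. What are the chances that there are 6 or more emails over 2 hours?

Over the interval, μ = 2.4 × 2 = 4.8 (2 hours).
P(N ≥ 6) = 1 − P(N ≤ 5) = 1 − Σ_{j=0}^{5} e^(−μ) μ^j/j! ≈ 0.3490.

0.3490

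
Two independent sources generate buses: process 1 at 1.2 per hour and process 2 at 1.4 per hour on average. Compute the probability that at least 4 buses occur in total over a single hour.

Independent Poisson processes superpose: combined rate λ = 1.2 + 1.4 = 2.6 per hour.
So μ = 2.6.
P(N ≥ 4) = 1 − P(N ≤ 3) ≈ 0.2640.

0.2640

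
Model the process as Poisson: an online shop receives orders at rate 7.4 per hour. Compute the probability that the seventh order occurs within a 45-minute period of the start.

0.3218

Over the interval, μ = 7.4 × 0.75 = 5.55 (a 45-minute period = 0.75 hours).
The seventh arrival falls in the interval iff at least 7 events occur there: P(S_7 ≤ t) = P(N ≥ 7) = 1 − P(N ≤ 6) ≈ 0.3218.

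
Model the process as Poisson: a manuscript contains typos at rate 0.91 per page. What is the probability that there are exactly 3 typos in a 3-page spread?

Over the interval, μ = 0.91 × 3 = 2.73 (a 3-page spread = 3 pages).
P(N = 3) = e^(−μ) μ^3/3! = e^(−2.73) · 2.73^3/6 ≈ 0.2212.

0.2212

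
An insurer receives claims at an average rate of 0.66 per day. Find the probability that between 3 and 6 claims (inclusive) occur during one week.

0.6549

Over the interval, μ = 0.66 × 7 = 4.62 (a week = 7 days).
P(3 ≤ N ≤ 6) = Σ_{j=3}^{6} e^(−4.62) · 4.62^j/j! ≈ 0.6549.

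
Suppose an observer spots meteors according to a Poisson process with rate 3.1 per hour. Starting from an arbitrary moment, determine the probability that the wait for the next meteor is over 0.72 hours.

0.1073

The wait for the next event is exponential with rate λ = 3.1 per hour.
P(T > 0.72) = e^(−λt) = e^(−3.1 × 0.72) = e^(−2.232) ≈ 0.1073.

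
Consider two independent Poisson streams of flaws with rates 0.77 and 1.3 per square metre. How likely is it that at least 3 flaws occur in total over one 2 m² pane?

0.7817

Independent Poisson processes superpose: combined rate λ = 0.77 + 1.3 = 2.07 per square metre.
Over the interval, μ = 2.07 × 2 = 4.14 (a 2 m² pane = 2 square metres).
P(N ≥ 3) = 1 − P(N ≤ 2) ≈ 0.7817.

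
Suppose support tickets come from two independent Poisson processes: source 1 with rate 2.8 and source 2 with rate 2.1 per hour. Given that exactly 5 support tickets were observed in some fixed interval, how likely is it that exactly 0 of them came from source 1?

0.0145

Given the total, each event is independently from source 1 with probability p = λ_1/(λ_1+λ_2) = 2.8/4.9 ≈ 0.5714.
So K ~ Binomial(5, 2.8/4.9): P(K = 0) = C(5,0) · (2.8/4.9)^0 · (2.1/4.9)^5 ≈ 0.0145.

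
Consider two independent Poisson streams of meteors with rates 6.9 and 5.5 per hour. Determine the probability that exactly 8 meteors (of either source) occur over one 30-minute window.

Independent Poisson processes superpose: combined rate λ = 6.9 + 5.5 = 12.4 per hour.
Over the interval, μ = 12.4 × 0.5 = 6.2 (a 30-minute window = 0.5 hours).
P(N = 8) = e^(−6.2) · 6.2^8/8! ≈ 0.1099.

0.1099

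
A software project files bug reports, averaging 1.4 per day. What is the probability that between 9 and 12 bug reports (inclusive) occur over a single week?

0.4543

Over the interval, μ = 1.4 × 7 = 9.8 (a week = 7 days).
P(9 ≤ N ≤ 12) = Σ_{j=9}^{12} e^(−9.8) · 9.8^j/j! ≈ 0.4543.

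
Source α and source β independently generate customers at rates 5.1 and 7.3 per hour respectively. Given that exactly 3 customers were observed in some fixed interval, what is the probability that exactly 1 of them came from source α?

Given the total, each event is independently from source α with probability p = λ_α/(λ_α+λ_β) = 5.1/12.4 ≈ 0.4113.
So K ~ Binomial(3, 5.1/12.4): P(K = 1) = C(3,1) · (5.1/12.4)^1 · (7.3/12.4)^2 ≈ 0.4276.

0.4276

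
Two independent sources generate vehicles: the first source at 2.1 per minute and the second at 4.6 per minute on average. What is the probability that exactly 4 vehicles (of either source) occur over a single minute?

Independent Poisson processes superpose: combined rate λ = 2.1 + 4.6 = 6.7 per minute.
So μ = 6.7.
P(N = 4) = e^(−6.7) · 6.7^4/4! ≈ 0.1034.

0.1034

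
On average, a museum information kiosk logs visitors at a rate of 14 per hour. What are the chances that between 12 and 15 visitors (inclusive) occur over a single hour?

With mean μ = 14 per hour,
P(12 ≤ N ≤ 15) = Σ_{j=12}^{15} e^(−14) · 14^j/j! ≈ 0.4093.

0.4093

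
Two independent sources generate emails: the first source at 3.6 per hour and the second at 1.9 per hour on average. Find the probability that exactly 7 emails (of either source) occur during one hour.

0.1234

Independent Poisson processes superpose: combined rate λ = 3.6 + 1.9 = 5.5 per hour.
So μ = 5.5.
P(N = 7) = e^(−5.5) · 5.5^7/7! ≈ 0.1234.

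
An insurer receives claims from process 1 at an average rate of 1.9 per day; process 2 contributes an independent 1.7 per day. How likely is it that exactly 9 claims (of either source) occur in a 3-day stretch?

0.1124

Independent Poisson processes superpose: combined rate λ = 1.9 + 1.7 = 3.6 per day.
Over the interval, μ = 3.6 × 3 = 10.8 (a 3-day stretch = 3 days).
P(N = 9) = e^(−10.8) · 10.8^9/9! ≈ 0.1124.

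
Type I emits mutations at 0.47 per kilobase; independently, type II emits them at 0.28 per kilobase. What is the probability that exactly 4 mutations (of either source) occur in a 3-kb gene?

0.1126

Independent Poisson processes superpose: combined rate λ = 0.47 + 0.28 = 0.75 per kilobase.
Over the interval, μ = 0.75 × 3 = 2.25 (a 3-kb gene = 3 kilobases).
P(N = 4) = e^(−2.25) · 2.25^4/4! ≈ 0.1126.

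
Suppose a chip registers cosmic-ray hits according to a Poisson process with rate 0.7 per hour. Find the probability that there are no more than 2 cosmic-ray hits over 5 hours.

Over the interval, μ = 0.7 × 5 = 3.5 (5 hours).
P(N ≤ 2) = Σ_{j=0}^{2} e^(−μ) μ^j/j! ≈ 0.3208.

0.3208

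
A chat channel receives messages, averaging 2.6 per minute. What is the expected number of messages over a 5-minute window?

13

E[N] = λt = 2.6 × 5 = 13 (a 5-minute window = 5 minutes).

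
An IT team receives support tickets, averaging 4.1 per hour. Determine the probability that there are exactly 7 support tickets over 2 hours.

0.1358

Over the interval, μ = 4.1 × 2 = 8.2 (2 hours).
P(N = 7) = e^(−μ) μ^7/7! = e^(−8.2) · 8.2^7/5040 ≈ 0.1358.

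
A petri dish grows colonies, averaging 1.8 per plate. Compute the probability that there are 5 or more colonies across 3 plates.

0.6267

Over the interval, μ = 1.8 × 3 = 5.4 (3 plates).
P(N ≥ 5) = 1 − P(N ≤ 4) = 1 − Σ_{j=0}^{4} e^(−μ) μ^j/j! ≈ 0.6267.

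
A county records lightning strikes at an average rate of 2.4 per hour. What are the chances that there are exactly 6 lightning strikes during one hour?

With mean μ = 2.4 per hour,
P(N = 6) = e^(−μ) μ^6/6! = e^(−2.4) · 2.4^6/720 ≈ 0.0241.

0.0241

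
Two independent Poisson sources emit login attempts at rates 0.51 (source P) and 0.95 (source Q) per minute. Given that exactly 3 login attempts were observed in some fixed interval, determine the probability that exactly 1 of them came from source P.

0.4437

Given the total, each event is independently from source P with probability p = λ_P/(λ_P+λ_Q) = 0.51/1.46 ≈ 0.3493.
So K ~ Binomial(3, 0.51/1.46): P(K = 1) = C(3,1) · (0.51/1.46)^1 · (0.95/1.46)^2 ≈ 0.4437.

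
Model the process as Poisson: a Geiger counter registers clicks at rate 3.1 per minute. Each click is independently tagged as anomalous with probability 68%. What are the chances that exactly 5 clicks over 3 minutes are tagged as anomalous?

0.1511

Thinning: the clicks that are tagged as anomalous themselves form a Poisson process with rate 0.68 × 3.1 = 2.108 per minute.
Over the interval, μ = 2.108 × 3 = 6.324 (3 minutes).
P(N = 5) = e^(−6.324) · 6.324^5/5! ≈ 0.1511.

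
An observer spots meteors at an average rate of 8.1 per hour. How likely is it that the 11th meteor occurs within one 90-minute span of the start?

Over the interval, μ = 8.1 × 1.5 = 12.15 (a 90-minute span = 1.5 hours).
The 11th arrival falls in the interval iff at least 11 events occur there: P(S_11 ≤ t) = P(N ≥ 11) = 1 − P(N ≤ 10) ≈ 0.6683.

0.6683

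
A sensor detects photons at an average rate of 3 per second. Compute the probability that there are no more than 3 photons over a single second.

0.6472

With mean μ = 3 per second,
P(N ≤ 3) = Σ_{j=0}^{3} e^(−μ) μ^j/j! ≈ 0.6472.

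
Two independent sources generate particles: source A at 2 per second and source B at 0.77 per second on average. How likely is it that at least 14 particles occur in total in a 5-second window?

Independent Poisson processes superpose: combined rate λ = 2 + 0.77 = 2.77 per second.
Over the interval, μ = 2.77 × 5 = 13.85 (a 5-second window = 5 seconds).
P(N ≥ 14) = 1 − P(N ≤ 13) ≈ 0.5196.

0.5196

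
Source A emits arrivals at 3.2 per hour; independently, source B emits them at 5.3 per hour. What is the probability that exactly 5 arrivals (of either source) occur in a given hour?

Independent Poisson processes superpose: combined rate λ = 3.2 + 5.3 = 8.5 per hour.
So μ = 8.5.
P(N = 5) = e^(−8.5) · 8.5^5/5! ≈ 0.0752.

0.0752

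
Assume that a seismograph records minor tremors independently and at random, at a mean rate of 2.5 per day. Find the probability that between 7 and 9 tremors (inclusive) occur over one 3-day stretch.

0.3983

Over the interval, μ = 2.5 × 3 = 7.5 (a 3-day stretch = 3 days).
P(7 ≤ N ≤ 9) = Σ_{j=7}^{9} e^(−7.5) · 7.5^j/j! ≈ 0.3983.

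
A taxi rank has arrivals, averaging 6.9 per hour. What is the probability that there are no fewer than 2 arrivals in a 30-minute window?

0.8587

Over the interval, μ = 6.9 × 0.5 = 3.45 (a 30-minute window = 0.5 hours).
P(N ≥ 2) = 1 − P(N ≤ 1) = 1 − Σ_{j=0}^{1} e^(−μ) μ^j/j! ≈ 0.8587.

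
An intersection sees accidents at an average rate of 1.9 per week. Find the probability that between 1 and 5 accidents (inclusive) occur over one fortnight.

0.7932

Over the interval, μ = 1.9 × 2 = 3.8 (a fortnight = 2 weeks).
P(1 ≤ N ≤ 5) = Σ_{j=1}^{5} e^(−3.8) · 3.8^j/j! ≈ 0.7932.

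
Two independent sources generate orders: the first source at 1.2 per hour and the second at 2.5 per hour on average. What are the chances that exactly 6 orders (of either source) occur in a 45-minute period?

Independent Poisson processes superpose: combined rate λ = 1.2 + 2.5 = 3.7 per hour.
Over the interval, μ = 3.7 × 0.75 = 2.775 (a 45-minute period = 0.75 hours).
P(N = 6) = e^(−2.775) · 2.775^6/6! ≈ 0.0395.

0.0395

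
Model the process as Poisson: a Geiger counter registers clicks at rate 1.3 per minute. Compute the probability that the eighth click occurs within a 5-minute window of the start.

Over the interval, μ = 1.3 × 5 = 6.5 (a 5-minute window = 5 minutes).
The eighth arrival falls in the interval iff at least 8 events occur there: P(S_8 ≤ t) = P(N ≥ 8) = 1 − P(N ≤ 7) ≈ 0.3272.

0.3272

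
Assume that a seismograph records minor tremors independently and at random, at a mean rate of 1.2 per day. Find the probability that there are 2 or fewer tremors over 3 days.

Over the interval, μ = 1.2 × 3 = 3.6 (3 days).
P(N ≤ 2) = Σ_{j=0}^{2} e^(−μ) μ^j/j! ≈ 0.3027.

0.3027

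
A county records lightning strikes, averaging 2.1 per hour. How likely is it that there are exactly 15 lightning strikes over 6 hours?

Over the interval, μ = 2.1 × 6 = 12.6 (6 hours).
P(N = 15) = e^(−μ) μ^15/15! = e^(−12.6) · 12.6^15/1307674368000 ≈ 0.0826.

0.0826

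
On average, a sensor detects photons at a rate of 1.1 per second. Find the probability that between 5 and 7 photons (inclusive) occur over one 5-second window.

0.4520

Over the interval, μ = 1.1 × 5 = 5.5 (a 5-second window = 5 seconds).
P(5 ≤ N ≤ 7) = Σ_{j=5}^{7} e^(−5.5) · 5.5^j/j! ≈ 0.4520.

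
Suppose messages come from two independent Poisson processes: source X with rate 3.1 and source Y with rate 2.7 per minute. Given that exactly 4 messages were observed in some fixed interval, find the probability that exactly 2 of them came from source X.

0.3714

Given the total, each event is independently from source X with probability p = λ_X/(λ_X+λ_Y) = 3.1/5.8 ≈ 0.5345.
So K ~ Binomial(4, 3.1/5.8): P(K = 2) = C(4,2) · (3.1/5.8)^2 · (2.7/5.8)^2 ≈ 0.3714.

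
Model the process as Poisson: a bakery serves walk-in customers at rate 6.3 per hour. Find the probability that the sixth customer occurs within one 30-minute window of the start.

Over the interval, μ = 6.3 × 0.5 = 3.15 (a 30-minute window = 0.5 hours).
The sixth arrival falls in the interval iff at least 6 events occur there: P(S_6 ≤ t) = P(N ≥ 6) = 1 − P(N ≤ 5) ≈ 0.0998.

0.0998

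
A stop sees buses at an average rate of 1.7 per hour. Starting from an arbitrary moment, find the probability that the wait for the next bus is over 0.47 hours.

The wait for the next event is exponential with rate λ = 1.7 per hour.
P(T > 0.47) = e^(−λt) = e^(−1.7 × 0.47) = e^(−0.799) ≈ 0.4498.

0.4498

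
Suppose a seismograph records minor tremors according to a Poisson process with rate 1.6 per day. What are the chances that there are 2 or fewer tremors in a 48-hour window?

0.3799

Over the interval, μ = 1.6 × 2 = 3.2 (a 48-hour window = 2 days).
P(N ≤ 2) = Σ_{j=0}^{2} e^(−μ) μ^j/j! ≈ 0.3799.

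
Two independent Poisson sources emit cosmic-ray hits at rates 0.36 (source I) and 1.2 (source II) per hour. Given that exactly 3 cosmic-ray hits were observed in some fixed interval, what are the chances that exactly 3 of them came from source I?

0.0123

Given the total, each event is independently from source I with probability p = λ_I/(λ_I+λ_II) = 0.36/1.56 ≈ 0.2308.
So K ~ Binomial(3, 0.36/1.56): P(K = 3) = C(3,3) · (0.36/1.56)^3 · (1.2/1.56)^0 ≈ 0.0123.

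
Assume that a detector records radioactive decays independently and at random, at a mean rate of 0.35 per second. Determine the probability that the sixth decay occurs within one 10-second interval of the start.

0.1424

Over the interval, μ = 0.35 × 10 = 3.5 (a 10-second interval = 10 seconds).
The sixth arrival falls in the interval iff at least 6 events occur there: P(S_6 ≤ t) = P(N ≥ 6) = 1 − P(N ≤ 5) ≈ 0.1424.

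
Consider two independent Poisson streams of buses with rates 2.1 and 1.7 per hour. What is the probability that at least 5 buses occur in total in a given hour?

0.3322

Independent Poisson processes superpose: combined rate λ = 2.1 + 1.7 = 3.8 per hour.
So μ = 3.8.
P(N ≥ 5) = 1 − P(N ≤ 4) ≈ 0.3322.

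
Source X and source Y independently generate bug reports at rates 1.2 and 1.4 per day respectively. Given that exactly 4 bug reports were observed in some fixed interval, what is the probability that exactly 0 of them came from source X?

0.0841

Given the total, each event is independently from source X with probability p = λ_X/(λ_X+λ_Y) = 1.2/2.6 ≈ 0.4615.
So K ~ Binomial(4, 1.2/2.6): P(K = 0) = C(4,0) · (1.2/2.6)^0 · (1.4/2.6)^4 ≈ 0.0841.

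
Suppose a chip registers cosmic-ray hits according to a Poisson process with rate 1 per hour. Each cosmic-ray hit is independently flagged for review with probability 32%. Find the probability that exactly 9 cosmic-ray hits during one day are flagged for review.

0.1183

Thinning: the cosmic-ray hits that are flagged for review themselves form a Poisson process with rate 0.32 × 1 = 0.32 per hour.
Over the interval, μ = 0.32 × 24 = 7.68 (a day = 24 hours).
P(N = 9) = e^(−7.68) · 7.68^9/9! ≈ 0.1183.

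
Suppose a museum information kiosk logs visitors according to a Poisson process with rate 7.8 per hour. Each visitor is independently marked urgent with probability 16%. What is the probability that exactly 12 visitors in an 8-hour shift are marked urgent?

0.0945

Thinning: the visitors that are marked urgent themselves form a Poisson process with rate 0.16 × 7.8 = 1.248 per hour.
Over the interval, μ = 1.248 × 8 = 9.984 (an 8-hour shift = 8 hours).
P(N = 12) = e^(−9.984) · 9.984^12/12! ≈ 0.0945.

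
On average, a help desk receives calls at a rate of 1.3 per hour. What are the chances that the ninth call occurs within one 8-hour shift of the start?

Over the interval, μ = 1.3 × 8 = 10.4 (an 8-hour shift = 8 hours).
The ninth arrival falls in the interval iff at least 9 events occur there: P(S_9 ≤ t) = P(N ≥ 9) = 1 − P(N ≤ 8) ≈ 0.7104.

0.7104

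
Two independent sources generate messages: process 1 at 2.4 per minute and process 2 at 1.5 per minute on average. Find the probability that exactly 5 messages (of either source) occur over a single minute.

0.1522

Independent Poisson processes superpose: combined rate λ = 2.4 + 1.5 = 3.9 per minute.
So μ = 3.9.
P(N = 5) = e^(−3.9) · 3.9^5/5! ≈ 0.1522.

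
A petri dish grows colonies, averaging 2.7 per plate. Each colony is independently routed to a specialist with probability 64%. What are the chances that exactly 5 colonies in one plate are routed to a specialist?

Thinning: the colonies that are routed to a specialist themselves form a Poisson process with rate 0.64 × 2.7 = 1.728 per plate.
So μ = 1.728.
P(N = 5) = e^(−1.728) · 1.728^5/5! ≈ 0.0228.

0.0228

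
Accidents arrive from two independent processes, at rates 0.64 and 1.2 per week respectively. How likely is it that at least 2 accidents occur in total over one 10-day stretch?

Independent Poisson processes superpose: combined rate λ = 0.64 + 1.2 = 1.84 per week.
Over the interval, μ = 1.84 × 10/7 ≈ 2.62857 (a 10-day stretch = 10/7 weeks).
P(N ≥ 2) = 1 − P(N ≤ 1) ≈ 0.7381.

0.7381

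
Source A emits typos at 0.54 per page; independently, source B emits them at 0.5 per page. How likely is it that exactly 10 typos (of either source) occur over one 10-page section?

0.1241

Independent Poisson processes superpose: combined rate λ = 0.54 + 0.5 = 1.04 per page.
Over the interval, μ = 1.04 × 10 = 10.4 (a 10-page section = 10 pages).
P(N = 10) = e^(−10.4) · 10.4^10/10! ≈ 0.1241.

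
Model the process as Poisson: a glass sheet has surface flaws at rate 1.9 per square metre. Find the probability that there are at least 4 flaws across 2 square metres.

0.5265

Over the interval, μ = 1.9 × 2 = 3.8 (2 square metres).
P(N ≥ 4) = 1 − P(N ≤ 3) = 1 − Σ_{j=0}^{3} e^(−μ) μ^j/j! ≈ 0.5265.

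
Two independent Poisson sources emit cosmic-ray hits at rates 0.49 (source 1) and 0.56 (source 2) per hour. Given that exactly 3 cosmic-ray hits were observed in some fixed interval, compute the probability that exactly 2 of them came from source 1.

Given the total, each event is independently from source 1 with probability p = λ_1/(λ_1+λ_2) = 0.49/1.05 ≈ 0.4667.
So K ~ Binomial(3, 0.49/1.05): P(K = 2) = C(3,2) · (0.49/1.05)^2 · (0.56/1.05)^1 ≈ 0.3484.

0.3484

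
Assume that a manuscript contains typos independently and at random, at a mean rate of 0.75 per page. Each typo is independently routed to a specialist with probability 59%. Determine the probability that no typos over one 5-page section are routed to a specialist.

Thinning: the typos that are routed to a specialist themselves form a Poisson process with rate 0.59 × 0.75 = 0.4425 per page.
Over the interval, μ = 0.4425 × 5 = 2.2125 (a 5-page section = 5 pages).
P(N = 0) = e^(−2.2125) · 2.2125^0/0! ≈ 0.1094.

0.1094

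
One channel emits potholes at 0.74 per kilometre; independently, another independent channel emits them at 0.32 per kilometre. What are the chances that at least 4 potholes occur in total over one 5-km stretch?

0.7746

Independent Poisson processes superpose: combined rate λ = 0.74 + 0.32 = 1.06 per kilometre.
Over the interval, μ = 1.06 × 5 = 5.3 (a 5-km stretch = 5 kilometres).
P(N ≥ 4) = 1 − P(N ≤ 3) ≈ 0.7746.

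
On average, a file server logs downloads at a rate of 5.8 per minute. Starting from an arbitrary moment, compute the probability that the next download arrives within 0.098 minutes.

Inter-arrival times are exponential with rate λ = 5.8 per minute.
P(T ≤ 0.098) = 1 − e^(−λt) = 1 − e^(−5.8 × 0.098) = 1 − e^(−0.5684) ≈ 0.4336.

0.4336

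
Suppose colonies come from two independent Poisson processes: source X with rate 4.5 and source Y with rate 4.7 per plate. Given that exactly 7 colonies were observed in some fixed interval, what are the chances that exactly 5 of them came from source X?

Given the total, each event is independently from source X with probability p = λ_X/(λ_X+λ_Y) = 4.5/9.2 ≈ 0.4891.
So K ~ Binomial(7, 4.5/9.2): P(K = 5) = C(7,5) · (4.5/9.2)^5 · (4.7/9.2)^2 ≈ 0.1534.

0.1534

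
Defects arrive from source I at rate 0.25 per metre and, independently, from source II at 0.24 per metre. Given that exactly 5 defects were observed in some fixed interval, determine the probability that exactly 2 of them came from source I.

Given the total, each event is independently from source I with probability p = λ_I/(λ_I+λ_II) = 0.25/0.49 ≈ 0.5102.
So K ~ Binomial(5, 0.25/0.49): P(K = 2) = C(5,2) · (0.25/0.49)^2 · (0.24/0.49)^3 ≈ 0.3059.

0.3059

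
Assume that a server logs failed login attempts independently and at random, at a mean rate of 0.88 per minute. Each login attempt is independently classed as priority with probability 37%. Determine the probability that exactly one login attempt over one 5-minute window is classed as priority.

Thinning: the login attempts that are classed as priority themselves form a Poisson process with rate 0.37 × 0.88 = 0.3256 per minute.
Over the interval, μ = 0.3256 × 5 = 1.628 (a 5-minute window = 5 minutes).
P(N = 1) = e^(−1.628) · 1.628^1/1! ≈ 0.3196.

0.3196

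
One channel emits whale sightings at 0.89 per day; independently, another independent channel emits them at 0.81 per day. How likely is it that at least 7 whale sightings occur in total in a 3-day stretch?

Independent Poisson processes superpose: combined rate λ = 0.89 + 0.81 = 1.7 per day.
Over the interval, μ = 1.7 × 3 = 5.1 (a 3-day stretch = 3 days).
P(N ≥ 7) = 1 − P(N ≤ 6) ≈ 0.2526.

0.2526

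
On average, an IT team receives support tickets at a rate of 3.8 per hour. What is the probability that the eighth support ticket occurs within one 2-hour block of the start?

0.4900

Over the interval, μ = 3.8 × 2 = 7.6 (a 2-hour block = 2 hours).
The eighth arrival falls in the interval iff at least 8 events occur there: P(S_8 ≤ t) = P(N ≥ 8) = 1 − P(N ≤ 7) ≈ 0.4900.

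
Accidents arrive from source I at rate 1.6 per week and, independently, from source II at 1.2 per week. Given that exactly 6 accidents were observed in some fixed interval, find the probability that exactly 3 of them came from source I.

Given the total, each event is independently from source I with probability p = λ_I/(λ_I+λ_II) = 1.6/2.8 ≈ 0.5714.
So K ~ Binomial(6, 1.6/2.8): P(K = 3) = C(6,3) · (1.6/2.8)^3 · (1.2/2.8)^3 ≈ 0.2938.

0.2938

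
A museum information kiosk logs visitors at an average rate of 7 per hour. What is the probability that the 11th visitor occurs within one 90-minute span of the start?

Over the interval, μ = 7 × 1.5 = 10.5 (a 90-minute span = 1.5 hours).
The 11th arrival falls in the interval iff at least 11 events occur there: P(S_11 ≤ t) = P(N ≥ 11) = 1 − P(N ≤ 10) ≈ 0.4793.

0.4793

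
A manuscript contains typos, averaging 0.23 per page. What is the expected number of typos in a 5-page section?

1.15

E[N] = λt = 0.23 × 5 = 1.15 (a 5-page section = 5 pages).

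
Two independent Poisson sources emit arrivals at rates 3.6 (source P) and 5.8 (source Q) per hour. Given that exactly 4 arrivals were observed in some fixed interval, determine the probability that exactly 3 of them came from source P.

Given the total, each event is independently from source P with probability p = λ_P/(λ_P+λ_Q) = 3.6/9.4 ≈ 0.3830.
So K ~ Binomial(4, 3.6/9.4): P(K = 3) = C(4,3) · (3.6/9.4)^3 · (5.8/9.4)^1 ≈ 0.1386.

0.1386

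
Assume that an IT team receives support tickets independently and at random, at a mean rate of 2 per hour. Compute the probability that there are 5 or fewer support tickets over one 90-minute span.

0.9161

Over the interval, μ = 2 × 1.5 = 3 (a 90-minute span = 1.5 hours).
P(N ≤ 5) = Σ_{j=0}^{5} e^(−μ) μ^j/j! ≈ 0.9161.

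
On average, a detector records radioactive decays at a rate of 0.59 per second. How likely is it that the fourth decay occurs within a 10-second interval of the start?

0.8396

Over the interval, μ = 0.59 × 10 = 5.9 (a 10-second interval = 10 seconds).
The fourth arrival falls in the interval iff at least 4 events occur there: P(S_4 ≤ t) = P(N ≥ 4) = 1 − P(N ≤ 3) ≈ 0.8396.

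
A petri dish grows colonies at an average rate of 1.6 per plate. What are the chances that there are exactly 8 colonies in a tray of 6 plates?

0.1212

Over the interval, μ = 1.6 × 6 = 9.6 (a tray of 6 plates = 6 plates).
P(N = 8) = e^(−μ) μ^8/8! = e^(−9.6) · 9.6^8/40320 ≈ 0.1212.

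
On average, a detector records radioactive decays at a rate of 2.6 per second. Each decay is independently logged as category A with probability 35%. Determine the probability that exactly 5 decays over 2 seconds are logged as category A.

0.0270

Thinning: the decays that are logged as category A themselves form a Poisson process with rate 0.35 × 2.6 = 0.91 per second.
Over the interval, μ = 0.91 × 2 = 1.82 (2 seconds).
P(N = 5) = e^(−1.82) · 1.82^5/5! ≈ 0.0270.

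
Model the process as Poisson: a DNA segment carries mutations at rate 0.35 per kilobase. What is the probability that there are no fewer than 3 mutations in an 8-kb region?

0.5305

Over the interval, μ = 0.35 × 8 = 2.8 (an 8-kb region = 8 kilobases).
P(N ≥ 3) = 1 − P(N ≤ 2) = 1 − Σ_{j=0}^{2} e^(−μ) μ^j/j! ≈ 0.5305.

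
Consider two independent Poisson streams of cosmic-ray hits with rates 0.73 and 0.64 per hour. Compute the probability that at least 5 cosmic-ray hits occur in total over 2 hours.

0.1431

Independent Poisson processes superpose: combined rate λ = 0.73 + 0.64 = 1.37 per hour.
Over the interval, μ = 1.37 × 2 = 2.74 (2 hours).
P(N ≥ 5) = 1 − P(N ≤ 4) ≈ 0.1431.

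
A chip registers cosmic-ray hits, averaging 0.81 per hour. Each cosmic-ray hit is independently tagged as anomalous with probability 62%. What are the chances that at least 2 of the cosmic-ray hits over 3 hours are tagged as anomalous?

0.4444

Thinning: the cosmic-ray hits that are tagged as anomalous themselves form a Poisson process with rate 0.62 × 0.81 = 0.5022 per hour.
Over the interval, μ = 0.5022 × 3 = 1.5066 (3 hours).
P(N ≥ 2) = 1 − P(N ≤ 1) ≈ 0.4444.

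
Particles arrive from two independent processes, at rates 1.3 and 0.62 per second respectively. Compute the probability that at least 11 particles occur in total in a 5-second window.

Independent Poisson processes superpose: combined rate λ = 1.3 + 0.62 = 1.92 per second.
Over the interval, μ = 1.92 × 5 = 9.6 (a 5-second window = 5 seconds).
P(N ≥ 11) = 1 − P(N ≤ 10) ≈ 0.3671.

0.3671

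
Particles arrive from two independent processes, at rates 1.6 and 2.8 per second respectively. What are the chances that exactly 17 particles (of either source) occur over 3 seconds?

Independent Poisson processes superpose: combined rate λ = 1.6 + 2.8 = 4.4 per second.
Over the interval, μ = 4.4 × 3 = 13.2 (3 seconds).
P(N = 17) = e^(−13.2) · 13.2^17/17! ≈ 0.0583.

0.0583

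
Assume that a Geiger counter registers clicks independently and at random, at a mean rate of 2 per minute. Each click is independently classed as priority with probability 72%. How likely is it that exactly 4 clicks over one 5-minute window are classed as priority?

Thinning: the clicks that are classed as priority themselves form a Poisson process with rate 0.72 × 2 = 1.44 per minute.
Over the interval, μ = 1.44 × 5 = 7.2 (a 5-minute window = 5 minutes).
P(N = 4) = e^(−7.2) · 7.2^4/4! ≈ 0.0836.

0.0836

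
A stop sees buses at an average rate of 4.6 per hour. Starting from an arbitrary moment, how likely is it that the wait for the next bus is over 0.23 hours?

The wait for the next event is exponential with rate λ = 4.6 per hour.
P(T > 0.23) = e^(−λt) = e^(−4.6 × 0.23) = e^(−1.058) ≈ 0.3471.

0.3471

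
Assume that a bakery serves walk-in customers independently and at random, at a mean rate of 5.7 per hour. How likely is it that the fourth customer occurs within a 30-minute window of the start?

Over the interval, μ = 5.7 × 0.5 = 2.85 (a 30-minute window = 0.5 hours).
The fourth arrival falls in the interval iff at least 4 events occur there: P(S_4 ≤ t) = P(N ≥ 4) = 1 − P(N ≤ 3) ≈ 0.3192.

0.3192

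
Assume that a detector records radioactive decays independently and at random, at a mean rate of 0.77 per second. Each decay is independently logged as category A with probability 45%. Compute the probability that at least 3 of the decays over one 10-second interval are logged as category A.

Thinning: the decays that are logged as category A themselves form a Poisson process with rate 0.45 × 0.77 = 0.3465 per second.
Over the interval, μ = 0.3465 × 10 = 3.465 (a 10-second interval = 10 seconds).
P(N ≥ 3) = 1 − P(N ≤ 2) ≈ 0.6726.

0.6726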